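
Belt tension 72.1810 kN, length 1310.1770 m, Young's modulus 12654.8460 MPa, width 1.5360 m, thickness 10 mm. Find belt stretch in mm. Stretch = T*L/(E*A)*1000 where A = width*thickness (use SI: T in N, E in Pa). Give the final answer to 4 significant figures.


A = 1.5360 * 0.01 = 0.01536 m^2
Stretch = 72.1810*1000 * 1310.1770 / (12654.8460e6 * 0.01536) * 1000
Stretch = 486.5 mm


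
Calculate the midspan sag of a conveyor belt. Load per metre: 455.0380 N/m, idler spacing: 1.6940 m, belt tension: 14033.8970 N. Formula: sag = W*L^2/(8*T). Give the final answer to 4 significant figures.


sag = 455.0380 * 1.6940^2 / (8 * 14033.8970)
sag = 0.01163 m


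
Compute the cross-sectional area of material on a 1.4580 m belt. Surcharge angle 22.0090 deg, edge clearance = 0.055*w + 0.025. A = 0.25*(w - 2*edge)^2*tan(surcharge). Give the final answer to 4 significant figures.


edge = 0.055*1.4580 + 0.025 = 0.10519 m
ew = 1.4580 - 2*0.10519 = 1.24762 m
A = 0.25 * 1.24762^2 * tan(22.0090 deg)
A = 0.1573 m^2


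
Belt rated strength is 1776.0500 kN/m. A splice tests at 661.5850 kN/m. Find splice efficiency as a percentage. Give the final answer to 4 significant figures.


Eff = 661.5850 / 1776.0500 * 100
Eff = 37.25 %


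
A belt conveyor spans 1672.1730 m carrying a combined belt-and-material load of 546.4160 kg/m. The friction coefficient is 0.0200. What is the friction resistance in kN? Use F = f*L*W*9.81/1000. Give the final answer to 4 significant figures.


F = 0.0200 * 1672.1730 * 546.4160 * 9.81 / 1000
F = 179.3 kN


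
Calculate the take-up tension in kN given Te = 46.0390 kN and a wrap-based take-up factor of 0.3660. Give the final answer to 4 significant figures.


T_tu = 46.0390 * 0.3660
T_tu = 16.85 kN


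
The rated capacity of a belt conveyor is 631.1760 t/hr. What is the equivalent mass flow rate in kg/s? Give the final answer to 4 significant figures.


m_dot = 631.1760 * 1000 / 3600
m_dot = 175.3 kg/s


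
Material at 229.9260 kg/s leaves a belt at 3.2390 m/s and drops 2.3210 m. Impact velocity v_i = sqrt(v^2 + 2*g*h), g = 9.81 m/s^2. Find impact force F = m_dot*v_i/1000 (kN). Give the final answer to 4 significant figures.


v_i = sqrt(3.2390^2 + 2*9.81*2.3210) = 7.48526 m/s
F = 229.9260 * 7.48526 / 1000
F = 1.721 kN


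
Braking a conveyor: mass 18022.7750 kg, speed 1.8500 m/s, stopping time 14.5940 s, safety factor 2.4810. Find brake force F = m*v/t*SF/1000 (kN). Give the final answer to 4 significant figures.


F = 18022.7750 * 1.8500 / 14.5940 * 2.4810 / 1000
F = 5.668 kN


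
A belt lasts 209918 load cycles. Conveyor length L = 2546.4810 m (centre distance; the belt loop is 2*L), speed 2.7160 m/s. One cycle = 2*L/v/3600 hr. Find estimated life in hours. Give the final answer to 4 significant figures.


cycle_time = 2 * 2546.4810 / 2.7160 / 3600 = 0.520881 hr
life = 209918 * 0.520881 = 109300 hours


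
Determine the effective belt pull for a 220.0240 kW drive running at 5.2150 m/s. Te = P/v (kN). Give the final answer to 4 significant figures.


Te = P / v = 220.0240 / 5.2150
Te = 42.19 kN


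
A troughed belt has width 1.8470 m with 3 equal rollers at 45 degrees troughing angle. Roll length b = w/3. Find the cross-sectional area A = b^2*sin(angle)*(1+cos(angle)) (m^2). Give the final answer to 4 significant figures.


b = 1.8470/3 = 0.615667 m
A = 0.615667^2 * sin(45 deg) * (1 + cos(45 deg))
A = 0.4575 m^2


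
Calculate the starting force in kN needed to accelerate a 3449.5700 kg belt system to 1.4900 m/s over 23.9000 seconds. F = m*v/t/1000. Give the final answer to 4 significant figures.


F = 3449.5700 * 1.4900 / 23.9000 / 1000
F = 0.2151 kN


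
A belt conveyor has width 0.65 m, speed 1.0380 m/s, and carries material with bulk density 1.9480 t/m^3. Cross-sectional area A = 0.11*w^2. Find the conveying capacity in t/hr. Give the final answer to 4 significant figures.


A = 0.11 * 0.65^2 = 0.046475 m^2
C = 0.046475 * 1.0380 * 1.9480 * 3600
C = 338.3 t/hr


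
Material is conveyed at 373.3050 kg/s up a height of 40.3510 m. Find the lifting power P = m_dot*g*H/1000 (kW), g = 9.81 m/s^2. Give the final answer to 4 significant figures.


P = 373.3050 * 9.81 * 40.3510 / 1000
P = 147.8 kW


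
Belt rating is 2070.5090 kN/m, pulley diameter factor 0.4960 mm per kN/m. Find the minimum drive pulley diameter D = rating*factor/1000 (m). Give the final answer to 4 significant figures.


D = 2070.5090 * 0.4960 / 1000
D = 1.027 m


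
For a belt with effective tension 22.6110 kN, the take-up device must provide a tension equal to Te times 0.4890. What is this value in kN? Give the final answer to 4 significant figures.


T_tu = 22.6110 * 0.4890
T_tu = 11.06 kN


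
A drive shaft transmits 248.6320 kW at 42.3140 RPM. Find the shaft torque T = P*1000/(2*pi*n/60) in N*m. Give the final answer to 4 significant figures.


omega = 2*pi*42.3140/60 = 4.43111 rad/s
T = 248.6320*1000 / 4.43111
T = 56110 N*m


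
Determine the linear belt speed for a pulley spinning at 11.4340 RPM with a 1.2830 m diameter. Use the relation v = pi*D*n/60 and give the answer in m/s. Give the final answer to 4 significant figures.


v = pi * 1.2830 * 11.4340 / 60
v = 0.7681 m/s


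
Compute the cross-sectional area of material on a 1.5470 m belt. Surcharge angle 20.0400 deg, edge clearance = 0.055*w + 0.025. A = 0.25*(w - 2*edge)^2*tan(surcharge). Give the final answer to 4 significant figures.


edge = 0.055*1.5470 + 0.025 = 0.110085 m
ew = 1.5470 - 2*0.110085 = 1.32683 m
A = 0.25 * 1.32683^2 * tan(20.0400 deg)
A = 0.1605 m^2


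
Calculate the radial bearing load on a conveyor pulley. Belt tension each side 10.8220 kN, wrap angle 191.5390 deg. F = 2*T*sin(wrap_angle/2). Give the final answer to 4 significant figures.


F = 2 * 10.8220 * sin(191.5390/2 deg)
F = 21.53 kN


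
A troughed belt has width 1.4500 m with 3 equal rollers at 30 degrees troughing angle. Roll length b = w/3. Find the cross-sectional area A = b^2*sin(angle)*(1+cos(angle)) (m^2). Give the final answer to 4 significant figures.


b = 1.4500/3 = 0.483333 m
A = 0.483333^2 * sin(30 deg) * (1 + cos(30 deg))
A = 0.2180 m^2


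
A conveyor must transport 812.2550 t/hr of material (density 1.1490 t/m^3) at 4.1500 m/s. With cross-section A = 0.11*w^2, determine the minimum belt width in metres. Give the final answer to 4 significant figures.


A_req = 812.2550 / (4.1500 * 1.1490 * 3600) = 0.0473175 m^2
w = sqrt(0.0473175 / 0.11)
w = 0.6559 m


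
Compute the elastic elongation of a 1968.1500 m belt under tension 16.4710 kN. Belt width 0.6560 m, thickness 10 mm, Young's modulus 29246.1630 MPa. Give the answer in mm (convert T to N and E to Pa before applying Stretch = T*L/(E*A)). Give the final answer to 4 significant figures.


A = 0.6560 * 0.01 = 0.00656 m^2
Stretch = 16.4710*1000 * 1968.1500 / (29246.1630e6 * 0.00656) * 1000
Stretch = 169.0 mm


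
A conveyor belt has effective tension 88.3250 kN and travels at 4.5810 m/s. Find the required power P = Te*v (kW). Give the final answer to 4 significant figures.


P = Te * v = 88.3250 * 4.5810
P = 404.6 kW


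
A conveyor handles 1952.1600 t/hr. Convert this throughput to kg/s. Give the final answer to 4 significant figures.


m_dot = 1952.1600 * 1000 / 3600
m_dot = 542.3 kg/s


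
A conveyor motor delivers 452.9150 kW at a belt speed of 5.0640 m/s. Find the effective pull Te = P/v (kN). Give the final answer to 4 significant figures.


Te = P / v = 452.9150 / 5.0640
Te = 89.44 kN


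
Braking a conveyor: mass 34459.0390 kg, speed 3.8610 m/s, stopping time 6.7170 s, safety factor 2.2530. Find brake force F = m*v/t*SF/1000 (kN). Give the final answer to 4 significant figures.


F = 34459.0390 * 3.8610 / 6.7170 * 2.2530 / 1000
F = 44.63 kN


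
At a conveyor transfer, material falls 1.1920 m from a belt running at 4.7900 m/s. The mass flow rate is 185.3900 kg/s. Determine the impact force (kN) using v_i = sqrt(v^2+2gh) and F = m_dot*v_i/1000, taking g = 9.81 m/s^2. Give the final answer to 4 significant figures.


v_i = sqrt(4.7900^2 + 2*9.81*1.1920) = 6.8067 m/s
F = 185.3900 * 6.8067 / 1000
F = 1.262 kN


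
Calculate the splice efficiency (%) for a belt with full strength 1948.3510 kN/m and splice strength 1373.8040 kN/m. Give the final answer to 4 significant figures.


Eff = 1373.8040 / 1948.3510 * 100
Eff = 70.51 %


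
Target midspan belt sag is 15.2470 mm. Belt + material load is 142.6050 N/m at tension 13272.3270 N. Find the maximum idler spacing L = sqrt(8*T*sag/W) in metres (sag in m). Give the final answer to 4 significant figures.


sag = 15.2470/1000 = 0.015247 m
L = sqrt(8 * 13272.3270 * 0.015247 / 142.6050)
L = 3.369 m


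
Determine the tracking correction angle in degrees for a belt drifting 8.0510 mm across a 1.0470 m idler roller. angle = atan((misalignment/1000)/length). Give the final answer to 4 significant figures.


misalign_m = 8.0510 / 1000 = 0.008051 m
angle = atan(0.008051 / 1.0470)
angle = 0.4406 deg


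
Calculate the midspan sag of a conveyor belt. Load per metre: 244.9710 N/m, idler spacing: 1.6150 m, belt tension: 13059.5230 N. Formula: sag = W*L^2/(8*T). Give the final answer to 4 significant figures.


sag = 244.9710 * 1.6150^2 / (8 * 13059.5230)
sag = 0.006116 m


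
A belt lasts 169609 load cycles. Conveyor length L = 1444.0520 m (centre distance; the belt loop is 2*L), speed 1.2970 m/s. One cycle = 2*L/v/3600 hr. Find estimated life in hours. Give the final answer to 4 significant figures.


cycle_time = 2 * 1444.0520 / 1.2970 / 3600 = 0.618544 hr
life = 169609 * 0.618544 = 104900 hours


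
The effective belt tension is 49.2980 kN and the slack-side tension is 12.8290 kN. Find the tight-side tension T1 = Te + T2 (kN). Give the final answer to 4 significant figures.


T1 = Te + T2 = 49.2980 + 12.8290
T1 = 62.13 kN


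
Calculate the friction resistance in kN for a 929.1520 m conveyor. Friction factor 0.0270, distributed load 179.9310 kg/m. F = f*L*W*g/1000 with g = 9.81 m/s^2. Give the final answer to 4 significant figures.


F = 0.0270 * 929.1520 * 179.9310 * 9.81 / 1000
F = 44.28 kN


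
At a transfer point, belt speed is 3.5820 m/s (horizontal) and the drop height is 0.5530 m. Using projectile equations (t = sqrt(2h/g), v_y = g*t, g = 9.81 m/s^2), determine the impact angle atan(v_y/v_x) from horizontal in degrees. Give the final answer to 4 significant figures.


t = sqrt(2*0.5530/9.81) = 0.335771 s
v_y = 9.81 * 0.335771 = 3.29391 m/s
angle = atan(3.29391 / 3.5820) = 42.60 deg


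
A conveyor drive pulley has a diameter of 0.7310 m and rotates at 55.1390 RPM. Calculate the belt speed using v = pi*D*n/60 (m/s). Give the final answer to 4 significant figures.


v = pi * 0.7310 * 55.1390 / 60
v = 2.110 m/s


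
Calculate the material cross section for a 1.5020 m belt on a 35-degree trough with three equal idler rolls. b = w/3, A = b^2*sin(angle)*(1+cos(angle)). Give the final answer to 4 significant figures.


b = 1.5020/3 = 0.500667 m
A = 0.500667^2 * sin(35 deg) * (1 + cos(35 deg))
A = 0.2616 m^2


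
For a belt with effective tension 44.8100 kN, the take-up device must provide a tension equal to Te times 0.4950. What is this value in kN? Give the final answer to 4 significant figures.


T_tu = 44.8100 * 0.4950
T_tu = 22.18 kN


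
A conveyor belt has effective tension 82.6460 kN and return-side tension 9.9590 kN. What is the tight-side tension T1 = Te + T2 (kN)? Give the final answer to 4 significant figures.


T1 = Te + T2 = 82.6460 + 9.9590
T1 = 92.61 kN


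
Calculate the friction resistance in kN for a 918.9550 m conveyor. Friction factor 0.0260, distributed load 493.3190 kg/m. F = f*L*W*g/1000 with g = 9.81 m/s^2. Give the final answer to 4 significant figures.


F = 0.0260 * 918.9550 * 493.3190 * 9.81 / 1000
F = 115.6 kN


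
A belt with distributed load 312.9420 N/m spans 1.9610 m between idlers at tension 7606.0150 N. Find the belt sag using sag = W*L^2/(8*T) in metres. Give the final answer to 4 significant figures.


sag = 312.9420 * 1.9610^2 / (8 * 7606.0150)
sag = 0.01978 m


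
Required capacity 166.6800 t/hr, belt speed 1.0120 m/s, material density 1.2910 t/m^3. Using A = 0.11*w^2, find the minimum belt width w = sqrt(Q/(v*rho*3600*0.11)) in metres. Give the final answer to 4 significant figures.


A_req = 166.6800 / (1.0120 * 1.2910 * 3600) = 0.0354384 m^2
w = sqrt(0.0354384 / 0.11)
w = 0.5676 m


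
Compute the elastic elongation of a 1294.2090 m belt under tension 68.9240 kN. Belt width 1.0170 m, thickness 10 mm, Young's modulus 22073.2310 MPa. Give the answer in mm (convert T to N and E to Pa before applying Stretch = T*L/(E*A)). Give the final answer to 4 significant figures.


A = 1.0170 * 0.01 = 0.01017 m^2
Stretch = 68.9240*1000 * 1294.2090 / (22073.2310e6 * 0.01017) * 1000
Stretch = 397.4 mm


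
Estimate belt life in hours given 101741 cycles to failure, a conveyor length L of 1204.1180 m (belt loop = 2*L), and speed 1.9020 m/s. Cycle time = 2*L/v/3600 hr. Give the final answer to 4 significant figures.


cycle_time = 2 * 1204.1180 / 1.9020 / 3600 = 0.351711 hr
life = 101741 * 0.351711 = 35780 hours


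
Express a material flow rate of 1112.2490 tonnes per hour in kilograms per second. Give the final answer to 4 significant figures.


m_dot = 1112.2490 * 1000 / 3600
m_dot = 309.0 kg/s


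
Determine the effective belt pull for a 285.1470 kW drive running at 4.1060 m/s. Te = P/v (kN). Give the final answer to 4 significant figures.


Te = P / v = 285.1470 / 4.1060
Te = 69.45 kN


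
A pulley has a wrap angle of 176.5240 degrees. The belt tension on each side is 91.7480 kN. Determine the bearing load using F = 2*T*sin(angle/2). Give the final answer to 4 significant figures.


F = 2 * 91.7480 * sin(176.5240/2 deg)
F = 183.4 kN


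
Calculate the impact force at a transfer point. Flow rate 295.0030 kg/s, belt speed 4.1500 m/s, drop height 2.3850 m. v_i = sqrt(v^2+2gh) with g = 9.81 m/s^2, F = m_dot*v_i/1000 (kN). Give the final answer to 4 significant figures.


v_i = sqrt(4.1500^2 + 2*9.81*2.3850) = 8.00101 m/s
F = 295.0030 * 8.00101 / 1000
F = 2.360 kN


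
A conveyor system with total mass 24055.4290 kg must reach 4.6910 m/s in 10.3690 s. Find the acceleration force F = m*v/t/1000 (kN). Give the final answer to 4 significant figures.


F = 24055.4290 * 4.6910 / 10.3690 / 1000
F = 10.88 kN


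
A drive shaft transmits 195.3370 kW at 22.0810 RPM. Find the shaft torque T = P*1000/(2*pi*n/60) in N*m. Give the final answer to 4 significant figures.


omega = 2*pi*22.0810/60 = 2.31232 rad/s
T = 195.3370*1000 / 2.31232
T = 84480 N*m


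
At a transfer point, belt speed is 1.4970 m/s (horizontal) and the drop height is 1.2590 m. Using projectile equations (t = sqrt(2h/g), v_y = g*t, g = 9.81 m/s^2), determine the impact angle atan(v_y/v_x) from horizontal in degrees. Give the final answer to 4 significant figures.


t = sqrt(2*1.2590/9.81) = 0.506633 s
v_y = 9.81 * 0.506633 = 4.97007 m/s
angle = atan(4.97007 / 1.4970) = 73.24 deg


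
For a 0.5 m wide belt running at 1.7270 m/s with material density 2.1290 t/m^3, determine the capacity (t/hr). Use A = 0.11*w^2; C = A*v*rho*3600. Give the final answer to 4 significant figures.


A = 0.11 * 0.5^2 = 0.0275 m^2
C = 0.0275 * 1.7270 * 2.1290 * 3600
C = 364.0 t/hr


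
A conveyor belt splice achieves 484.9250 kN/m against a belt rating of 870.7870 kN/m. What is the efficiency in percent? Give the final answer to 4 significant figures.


Eff = 484.9250 / 870.7870 * 100
Eff = 55.69 %


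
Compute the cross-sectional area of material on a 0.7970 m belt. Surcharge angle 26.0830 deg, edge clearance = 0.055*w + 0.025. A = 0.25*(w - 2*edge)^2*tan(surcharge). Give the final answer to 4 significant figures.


edge = 0.055*0.7970 + 0.025 = 0.068835 m
ew = 0.7970 - 2*0.068835 = 0.65933 m
A = 0.25 * 0.65933^2 * tan(26.0830 deg)
A = 0.05320 m^2


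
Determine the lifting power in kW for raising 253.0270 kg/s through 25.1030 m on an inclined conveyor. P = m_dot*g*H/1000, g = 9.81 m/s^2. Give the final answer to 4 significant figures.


P = 253.0270 * 9.81 * 25.1030 / 1000
P = 62.31 kW


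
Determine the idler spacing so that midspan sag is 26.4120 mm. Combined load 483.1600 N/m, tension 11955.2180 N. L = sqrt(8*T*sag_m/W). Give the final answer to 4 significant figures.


sag = 26.4120/1000 = 0.026412 m
L = sqrt(8 * 11955.2180 * 0.026412 / 483.1600)
L = 2.287 m


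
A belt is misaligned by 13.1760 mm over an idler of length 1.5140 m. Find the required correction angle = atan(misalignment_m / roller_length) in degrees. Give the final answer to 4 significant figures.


misalign_m = 13.1760 / 1000 = 0.013176 m
angle = atan(0.013176 / 1.5140)
angle = 0.4986 deg


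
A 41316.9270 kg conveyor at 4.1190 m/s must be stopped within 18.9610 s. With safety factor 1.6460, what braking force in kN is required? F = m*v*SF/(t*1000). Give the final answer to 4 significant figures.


F = 41316.9270 * 4.1190 / 18.9610 * 1.6460 / 1000
F = 14.77 kN


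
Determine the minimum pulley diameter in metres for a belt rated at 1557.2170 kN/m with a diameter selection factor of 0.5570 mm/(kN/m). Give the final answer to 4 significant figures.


D = 1557.2170 * 0.5570 / 1000
D = 0.8674 m


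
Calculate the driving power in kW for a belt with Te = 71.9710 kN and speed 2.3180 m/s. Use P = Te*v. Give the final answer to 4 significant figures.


P = Te * v = 71.9710 * 2.3180
P = 166.8 kW


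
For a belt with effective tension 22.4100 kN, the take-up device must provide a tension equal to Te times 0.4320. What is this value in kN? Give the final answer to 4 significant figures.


T_tu = 22.4100 * 0.4320
T_tu = 9.681 kN


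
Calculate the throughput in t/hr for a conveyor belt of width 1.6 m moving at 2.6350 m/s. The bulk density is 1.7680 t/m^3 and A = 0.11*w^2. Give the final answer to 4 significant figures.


A = 0.11 * 1.6^2 = 0.2816 m^2
C = 0.2816 * 2.6350 * 1.7680 * 3600
C = 4723 t/hr


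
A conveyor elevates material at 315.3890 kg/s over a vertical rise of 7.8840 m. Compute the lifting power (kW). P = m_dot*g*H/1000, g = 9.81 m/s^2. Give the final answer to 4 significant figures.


P = 315.3890 * 9.81 * 7.8840 / 1000
P = 24.39 kW


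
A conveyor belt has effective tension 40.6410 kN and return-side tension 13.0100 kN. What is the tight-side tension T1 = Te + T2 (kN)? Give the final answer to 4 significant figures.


T1 = Te + T2 = 40.6410 + 13.0100
T1 = 53.65 kN


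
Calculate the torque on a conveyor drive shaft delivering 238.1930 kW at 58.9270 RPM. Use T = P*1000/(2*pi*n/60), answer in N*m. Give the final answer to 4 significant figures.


omega = 2*pi*58.9270/60 = 6.17082 rad/s
T = 238.1930*1000 / 6.17082
T = 38600 N*m


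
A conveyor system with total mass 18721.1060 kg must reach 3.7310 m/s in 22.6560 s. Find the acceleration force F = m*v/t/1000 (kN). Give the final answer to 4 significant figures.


F = 18721.1060 * 3.7310 / 22.6560 / 1000
F = 3.083 kN


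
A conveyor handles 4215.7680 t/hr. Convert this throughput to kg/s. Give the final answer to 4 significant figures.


m_dot = 4215.7680 * 1000 / 3600
m_dot = 1171 kg/s


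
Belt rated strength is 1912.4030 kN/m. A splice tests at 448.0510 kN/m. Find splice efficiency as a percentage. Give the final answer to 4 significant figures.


Eff = 448.0510 / 1912.4030 * 100
Eff = 23.43 %


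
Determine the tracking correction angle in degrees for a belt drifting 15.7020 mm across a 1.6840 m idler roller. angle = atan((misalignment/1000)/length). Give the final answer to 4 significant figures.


misalign_m = 15.7020 / 1000 = 0.015702 m
angle = atan(0.015702 / 1.6840)
angle = 0.5342 deg


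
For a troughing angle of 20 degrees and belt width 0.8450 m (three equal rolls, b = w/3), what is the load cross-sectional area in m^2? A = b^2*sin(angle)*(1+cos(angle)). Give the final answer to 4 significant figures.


b = 0.8450/3 = 0.281667 m
A = 0.281667^2 * sin(20 deg) * (1 + cos(20 deg))
A = 0.05263 m^2


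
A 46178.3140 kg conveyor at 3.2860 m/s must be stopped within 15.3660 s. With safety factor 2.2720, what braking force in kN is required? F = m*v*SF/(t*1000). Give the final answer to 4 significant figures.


F = 46178.3140 * 3.2860 / 15.3660 * 2.2720 / 1000
F = 22.44 kN


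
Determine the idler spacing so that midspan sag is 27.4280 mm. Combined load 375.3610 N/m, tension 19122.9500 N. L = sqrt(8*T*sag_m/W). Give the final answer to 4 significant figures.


sag = 27.4280/1000 = 0.027428 m
L = sqrt(8 * 19122.9500 * 0.027428 / 375.3610)
L = 3.343 m


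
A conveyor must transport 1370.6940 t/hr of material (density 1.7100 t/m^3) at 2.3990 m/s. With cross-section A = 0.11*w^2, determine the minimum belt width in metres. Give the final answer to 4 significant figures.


A_req = 1370.6940 / (2.3990 * 1.7100 * 3600) = 0.0928136 m^2
w = sqrt(0.0928136 / 0.11)
w = 0.9186 m


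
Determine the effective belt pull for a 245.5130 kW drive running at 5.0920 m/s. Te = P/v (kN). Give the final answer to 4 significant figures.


Te = P / v = 245.5130 / 5.0920
Te = 48.22 kN


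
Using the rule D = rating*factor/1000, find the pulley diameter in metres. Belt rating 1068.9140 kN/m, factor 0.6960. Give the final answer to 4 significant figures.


D = 1068.9140 * 0.6960 / 1000
D = 0.7440 m


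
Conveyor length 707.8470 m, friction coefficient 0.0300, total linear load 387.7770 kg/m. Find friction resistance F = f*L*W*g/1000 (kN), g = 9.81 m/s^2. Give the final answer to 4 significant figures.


F = 0.0300 * 707.8470 * 387.7770 * 9.81 / 1000
F = 80.78 kN


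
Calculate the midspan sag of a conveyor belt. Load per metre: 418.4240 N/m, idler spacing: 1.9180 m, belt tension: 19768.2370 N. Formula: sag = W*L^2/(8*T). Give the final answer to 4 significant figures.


sag = 418.4240 * 1.9180^2 / (8 * 19768.2370)
sag = 0.009733 m


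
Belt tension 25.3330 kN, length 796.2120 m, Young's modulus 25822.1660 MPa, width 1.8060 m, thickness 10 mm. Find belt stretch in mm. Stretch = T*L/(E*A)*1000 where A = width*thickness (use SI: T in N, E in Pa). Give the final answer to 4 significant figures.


A = 1.8060 * 0.01 = 0.01806 m^2
Stretch = 25.3330*1000 * 796.2120 / (25822.1660e6 * 0.01806) * 1000
Stretch = 43.25 mm


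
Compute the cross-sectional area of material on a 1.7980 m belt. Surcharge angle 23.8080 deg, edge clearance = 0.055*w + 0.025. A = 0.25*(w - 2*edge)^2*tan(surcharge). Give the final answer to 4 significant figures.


edge = 0.055*1.7980 + 0.025 = 0.12389 m
ew = 1.7980 - 2*0.12389 = 1.55022 m
A = 0.25 * 1.55022^2 * tan(23.8080 deg)
A = 0.2651 m^2


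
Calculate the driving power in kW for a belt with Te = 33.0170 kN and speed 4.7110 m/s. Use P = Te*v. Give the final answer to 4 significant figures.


P = Te * v = 33.0170 * 4.7110
P = 155.5 kW


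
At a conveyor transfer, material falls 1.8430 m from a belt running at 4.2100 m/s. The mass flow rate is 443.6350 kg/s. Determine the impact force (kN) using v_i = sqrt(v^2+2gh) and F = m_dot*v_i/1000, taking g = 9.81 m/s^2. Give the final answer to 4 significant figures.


v_i = sqrt(4.2100^2 + 2*9.81*1.8430) = 7.34056 m/s
F = 443.6350 * 7.34056 / 1000
F = 3.257 kN


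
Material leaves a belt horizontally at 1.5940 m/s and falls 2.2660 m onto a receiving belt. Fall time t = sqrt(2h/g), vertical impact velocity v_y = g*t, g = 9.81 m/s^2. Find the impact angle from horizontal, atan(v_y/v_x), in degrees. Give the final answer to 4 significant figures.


t = sqrt(2*2.2660/9.81) = 0.679689 s
v_y = 9.81 * 0.679689 = 6.66775 m/s
angle = atan(6.66775 / 1.5940) = 76.56 deg


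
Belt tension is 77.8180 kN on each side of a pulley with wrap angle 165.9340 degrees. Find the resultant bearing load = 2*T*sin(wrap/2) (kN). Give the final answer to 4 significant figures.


F = 2 * 77.8180 * sin(165.9340/2 deg)
F = 154.5 kN


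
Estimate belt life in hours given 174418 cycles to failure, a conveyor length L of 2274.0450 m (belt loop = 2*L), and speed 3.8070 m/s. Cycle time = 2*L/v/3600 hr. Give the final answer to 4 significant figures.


cycle_time = 2 * 2274.0450 / 3.8070 / 3600 = 0.331851 hr
life = 174418 * 0.331851 = 57880 hours


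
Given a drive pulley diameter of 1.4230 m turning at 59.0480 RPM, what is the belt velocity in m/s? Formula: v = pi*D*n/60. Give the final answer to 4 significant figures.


v = pi * 1.4230 * 59.0480 / 60
v = 4.400 m/s


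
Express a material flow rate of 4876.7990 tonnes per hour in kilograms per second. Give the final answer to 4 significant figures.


m_dot = 4876.7990 * 1000 / 3600
m_dot = 1355 kg/s


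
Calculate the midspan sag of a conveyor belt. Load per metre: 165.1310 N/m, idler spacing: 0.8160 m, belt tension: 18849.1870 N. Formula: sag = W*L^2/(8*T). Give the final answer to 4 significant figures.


sag = 165.1310 * 0.8160^2 / (8 * 18849.1870)
sag = 0.0007292 m


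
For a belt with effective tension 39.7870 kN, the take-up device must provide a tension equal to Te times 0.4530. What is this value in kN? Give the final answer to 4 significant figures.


T_tu = 39.7870 * 0.4530
T_tu = 18.02 kN


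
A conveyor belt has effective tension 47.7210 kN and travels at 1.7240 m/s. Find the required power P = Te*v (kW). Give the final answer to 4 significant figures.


P = Te * v = 47.7210 * 1.7240
P = 82.27 kW


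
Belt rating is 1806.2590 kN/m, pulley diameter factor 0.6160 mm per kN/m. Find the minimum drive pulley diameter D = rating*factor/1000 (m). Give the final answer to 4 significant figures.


D = 1806.2590 * 0.6160 / 1000
D = 1.113 m


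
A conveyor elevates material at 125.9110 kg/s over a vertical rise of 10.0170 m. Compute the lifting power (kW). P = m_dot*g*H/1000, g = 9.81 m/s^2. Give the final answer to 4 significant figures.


P = 125.9110 * 9.81 * 10.0170 / 1000
P = 12.37 kW


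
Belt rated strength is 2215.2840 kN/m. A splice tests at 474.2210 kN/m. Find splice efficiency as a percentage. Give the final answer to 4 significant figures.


Eff = 474.2210 / 2215.2840 * 100
Eff = 21.41 %


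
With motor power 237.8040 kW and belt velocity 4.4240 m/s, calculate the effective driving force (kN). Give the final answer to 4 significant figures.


Te = P / v = 237.8040 / 4.4240
Te = 53.75 kN


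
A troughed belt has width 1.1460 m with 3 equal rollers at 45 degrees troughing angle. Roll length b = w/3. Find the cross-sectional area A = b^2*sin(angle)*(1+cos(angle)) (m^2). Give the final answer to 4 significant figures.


b = 1.1460/3 = 0.382 m
A = 0.382^2 * sin(45 deg) * (1 + cos(45 deg))
A = 0.1761 m^2


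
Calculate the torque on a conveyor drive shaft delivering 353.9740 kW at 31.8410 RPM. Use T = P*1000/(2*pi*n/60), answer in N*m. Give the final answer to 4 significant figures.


omega = 2*pi*31.8410/60 = 3.33438 rad/s
T = 353.9740*1000 / 3.33438
T = 106200 N*m


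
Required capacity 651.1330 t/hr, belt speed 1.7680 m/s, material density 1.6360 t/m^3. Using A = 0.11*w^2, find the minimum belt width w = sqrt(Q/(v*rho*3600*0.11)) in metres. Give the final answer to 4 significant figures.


A_req = 651.1330 / (1.7680 * 1.6360 * 3600) = 0.0625319 m^2
w = sqrt(0.0625319 / 0.11)
w = 0.7540 m


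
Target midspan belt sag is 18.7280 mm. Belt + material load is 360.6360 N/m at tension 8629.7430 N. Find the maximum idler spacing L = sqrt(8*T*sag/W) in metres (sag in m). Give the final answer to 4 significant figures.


sag = 18.7280/1000 = 0.018728 m
L = sqrt(8 * 8629.7430 * 0.018728 / 360.6360)
L = 1.893 m


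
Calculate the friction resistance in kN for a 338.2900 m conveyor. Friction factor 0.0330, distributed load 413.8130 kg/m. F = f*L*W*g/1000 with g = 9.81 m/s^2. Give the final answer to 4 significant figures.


F = 0.0330 * 338.2900 * 413.8130 * 9.81 / 1000
F = 45.32 kN


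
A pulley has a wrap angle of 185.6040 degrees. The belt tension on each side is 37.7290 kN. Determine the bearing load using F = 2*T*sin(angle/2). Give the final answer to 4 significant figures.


F = 2 * 37.7290 * sin(185.6040/2 deg)
F = 75.37 kN


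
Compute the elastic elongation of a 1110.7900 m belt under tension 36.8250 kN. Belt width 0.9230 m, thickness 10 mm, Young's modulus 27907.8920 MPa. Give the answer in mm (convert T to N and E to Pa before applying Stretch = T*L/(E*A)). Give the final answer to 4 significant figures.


A = 0.9230 * 0.01 = 0.00923 m^2
Stretch = 36.8250*1000 * 1110.7900 / (27907.8920e6 * 0.00923) * 1000
Stretch = 158.8 mm


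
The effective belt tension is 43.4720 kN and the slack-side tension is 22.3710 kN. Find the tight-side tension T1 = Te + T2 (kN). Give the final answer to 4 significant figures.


T1 = Te + T2 = 43.4720 + 22.3710
T1 = 65.84 kN


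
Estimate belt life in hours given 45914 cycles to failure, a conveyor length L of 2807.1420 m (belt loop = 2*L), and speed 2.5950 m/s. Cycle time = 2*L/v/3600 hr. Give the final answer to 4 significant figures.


cycle_time = 2 * 2807.1420 / 2.5950 / 3600 = 0.600972 hr
life = 45914 * 0.600972 = 27590 hours


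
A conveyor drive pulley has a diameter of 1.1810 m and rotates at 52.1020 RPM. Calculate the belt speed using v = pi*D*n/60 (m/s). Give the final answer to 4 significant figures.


v = pi * 1.1810 * 52.1020 / 60
v = 3.222 m/s


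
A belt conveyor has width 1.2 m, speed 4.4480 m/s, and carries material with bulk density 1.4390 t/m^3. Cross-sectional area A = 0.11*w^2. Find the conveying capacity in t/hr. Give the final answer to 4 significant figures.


A = 0.11 * 1.2^2 = 0.1584 m^2
C = 0.1584 * 4.4480 * 1.4390 * 3600
C = 3650 t/hr


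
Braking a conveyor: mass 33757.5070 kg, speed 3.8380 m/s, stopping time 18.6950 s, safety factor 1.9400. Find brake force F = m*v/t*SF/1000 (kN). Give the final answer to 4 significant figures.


F = 33757.5070 * 3.8380 / 18.6950 * 1.9400 / 1000
F = 13.44 kN


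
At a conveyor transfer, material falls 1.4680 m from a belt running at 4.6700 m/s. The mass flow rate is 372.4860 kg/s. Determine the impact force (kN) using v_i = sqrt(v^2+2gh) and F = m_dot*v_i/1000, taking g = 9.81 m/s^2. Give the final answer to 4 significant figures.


v_i = sqrt(4.6700^2 + 2*9.81*1.4680) = 7.11415 m/s
F = 372.4860 * 7.11415 / 1000
F = 2.650 kN


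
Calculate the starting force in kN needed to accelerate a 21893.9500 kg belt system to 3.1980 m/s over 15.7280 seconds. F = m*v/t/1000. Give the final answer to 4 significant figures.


F = 21893.9500 * 3.1980 / 15.7280 / 1000
F = 4.452 kN


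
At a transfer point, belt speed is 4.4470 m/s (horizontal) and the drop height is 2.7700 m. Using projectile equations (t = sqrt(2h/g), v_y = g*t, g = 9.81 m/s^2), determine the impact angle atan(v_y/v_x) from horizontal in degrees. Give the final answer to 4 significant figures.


t = sqrt(2*2.7700/9.81) = 0.751485 s
v_y = 9.81 * 0.751485 = 7.37207 m/s
angle = atan(7.37207 / 4.4470) = 58.90 deg


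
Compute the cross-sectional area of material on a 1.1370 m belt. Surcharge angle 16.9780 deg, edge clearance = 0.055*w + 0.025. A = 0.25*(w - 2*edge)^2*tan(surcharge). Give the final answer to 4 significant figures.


edge = 0.055*1.1370 + 0.025 = 0.087535 m
ew = 1.1370 - 2*0.087535 = 0.96193 m
A = 0.25 * 0.96193^2 * tan(16.9780 deg)
A = 0.07063 m^2


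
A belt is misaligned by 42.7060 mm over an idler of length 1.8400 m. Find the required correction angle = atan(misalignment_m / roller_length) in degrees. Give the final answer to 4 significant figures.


misalign_m = 42.7060 / 1000 = 0.042706 m
angle = atan(0.042706 / 1.8400)
angle = 1.330 deg


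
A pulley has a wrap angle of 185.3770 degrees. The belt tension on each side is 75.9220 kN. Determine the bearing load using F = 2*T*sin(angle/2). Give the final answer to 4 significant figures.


F = 2 * 75.9220 * sin(185.3770/2 deg)
F = 151.7 kN


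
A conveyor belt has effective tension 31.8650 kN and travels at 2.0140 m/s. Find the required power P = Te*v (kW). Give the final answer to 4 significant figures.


P = Te * v = 31.8650 * 2.0140
P = 64.18 kW


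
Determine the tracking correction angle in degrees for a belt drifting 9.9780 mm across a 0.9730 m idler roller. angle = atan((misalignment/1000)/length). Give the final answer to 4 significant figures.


misalign_m = 9.9780 / 1000 = 0.009978 m
angle = atan(0.009978 / 0.9730)
angle = 0.5875 deg


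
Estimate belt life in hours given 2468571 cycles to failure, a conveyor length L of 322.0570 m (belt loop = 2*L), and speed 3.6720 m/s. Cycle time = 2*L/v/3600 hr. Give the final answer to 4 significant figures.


cycle_time = 2 * 322.0570 / 3.6720 / 3600 = 0.0487256 hr
life = 2468571 * 0.0487256 = 120300 hours


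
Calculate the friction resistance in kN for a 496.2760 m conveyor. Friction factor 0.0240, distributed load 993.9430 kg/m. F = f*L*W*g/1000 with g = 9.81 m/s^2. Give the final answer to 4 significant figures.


F = 0.0240 * 496.2760 * 993.9430 * 9.81 / 1000
F = 116.1 kN


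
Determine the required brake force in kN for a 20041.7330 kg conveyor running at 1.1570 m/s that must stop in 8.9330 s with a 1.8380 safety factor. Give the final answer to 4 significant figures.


F = 20041.7330 * 1.1570 / 8.9330 * 1.8380 / 1000
F = 4.771 kN


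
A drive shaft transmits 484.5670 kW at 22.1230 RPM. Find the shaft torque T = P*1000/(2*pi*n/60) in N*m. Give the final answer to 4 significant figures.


omega = 2*pi*22.1230/60 = 2.31672 rad/s
T = 484.5670*1000 / 2.31672
T = 209200 N*m


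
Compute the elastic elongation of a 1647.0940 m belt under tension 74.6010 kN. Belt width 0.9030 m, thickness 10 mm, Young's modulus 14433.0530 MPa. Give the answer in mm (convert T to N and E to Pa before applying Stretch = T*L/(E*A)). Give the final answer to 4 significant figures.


A = 0.9030 * 0.01 = 0.00903 m^2
Stretch = 74.6010*1000 * 1647.0940 / (14433.0530e6 * 0.00903) * 1000
Stretch = 942.8 mm


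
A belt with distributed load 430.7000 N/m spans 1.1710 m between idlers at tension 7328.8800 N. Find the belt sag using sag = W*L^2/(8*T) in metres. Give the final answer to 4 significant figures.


sag = 430.7000 * 1.1710^2 / (8 * 7328.8800)
sag = 0.01007 m


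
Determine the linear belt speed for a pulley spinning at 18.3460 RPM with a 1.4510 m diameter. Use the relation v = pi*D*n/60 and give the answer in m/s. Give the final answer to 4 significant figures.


v = pi * 1.4510 * 18.3460 / 60
v = 1.394 m/s


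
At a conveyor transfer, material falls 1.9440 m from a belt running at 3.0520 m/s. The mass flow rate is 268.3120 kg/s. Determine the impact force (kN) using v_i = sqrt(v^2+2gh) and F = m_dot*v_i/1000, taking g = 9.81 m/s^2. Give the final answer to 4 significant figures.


v_i = sqrt(3.0520^2 + 2*9.81*1.9440) = 6.88883 m/s
F = 268.3120 * 6.88883 / 1000
F = 1.848 kN


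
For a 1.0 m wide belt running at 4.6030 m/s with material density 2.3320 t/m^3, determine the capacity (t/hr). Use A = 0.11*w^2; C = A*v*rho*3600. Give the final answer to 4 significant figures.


A = 0.11 * 1.0^2 = 0.11 m^2
C = 0.11 * 4.6030 * 2.3320 * 3600
C = 4251 t/hr


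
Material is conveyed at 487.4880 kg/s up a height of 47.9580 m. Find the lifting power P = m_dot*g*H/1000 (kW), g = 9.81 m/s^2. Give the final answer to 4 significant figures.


P = 487.4880 * 9.81 * 47.9580 / 1000
P = 229.3 kW


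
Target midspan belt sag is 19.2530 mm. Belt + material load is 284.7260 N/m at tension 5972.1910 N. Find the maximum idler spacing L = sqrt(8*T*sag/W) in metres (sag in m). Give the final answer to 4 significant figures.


sag = 19.2530/1000 = 0.019253 m
L = sqrt(8 * 5972.1910 * 0.019253 / 284.7260)
L = 1.797 m


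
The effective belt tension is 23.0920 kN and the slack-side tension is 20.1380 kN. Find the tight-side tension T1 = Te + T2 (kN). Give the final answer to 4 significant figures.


T1 = Te + T2 = 23.0920 + 20.1380
T1 = 43.23 kN


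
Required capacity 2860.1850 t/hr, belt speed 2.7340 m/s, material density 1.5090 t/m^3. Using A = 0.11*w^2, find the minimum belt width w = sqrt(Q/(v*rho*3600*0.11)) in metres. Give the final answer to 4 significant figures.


A_req = 2860.1850 / (2.7340 * 1.5090 * 3600) = 0.192577 m^2
w = sqrt(0.192577 / 0.11)
w = 1.323 m


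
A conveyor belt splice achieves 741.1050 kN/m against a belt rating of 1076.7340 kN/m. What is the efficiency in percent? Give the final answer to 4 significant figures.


Eff = 741.1050 / 1076.7340 * 100
Eff = 68.83 %


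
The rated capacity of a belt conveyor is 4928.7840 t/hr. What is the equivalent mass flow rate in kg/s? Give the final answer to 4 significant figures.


m_dot = 4928.7840 * 1000 / 3600
m_dot = 1369 kg/s


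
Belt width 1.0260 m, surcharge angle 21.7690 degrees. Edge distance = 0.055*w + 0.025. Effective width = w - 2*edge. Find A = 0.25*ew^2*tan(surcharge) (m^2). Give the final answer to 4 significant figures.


edge = 0.055*1.0260 + 0.025 = 0.08143 m
ew = 1.0260 - 2*0.08143 = 0.86314 m
A = 0.25 * 0.86314^2 * tan(21.7690 deg)
A = 0.07438 m^2


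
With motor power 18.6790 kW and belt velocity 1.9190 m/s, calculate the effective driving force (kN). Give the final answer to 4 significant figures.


Te = P / v = 18.6790 / 1.9190
Te = 9.734 kN


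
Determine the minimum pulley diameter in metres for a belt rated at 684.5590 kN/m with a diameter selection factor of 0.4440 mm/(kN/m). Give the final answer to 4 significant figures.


D = 684.5590 * 0.4440 / 1000
D = 0.3039 m


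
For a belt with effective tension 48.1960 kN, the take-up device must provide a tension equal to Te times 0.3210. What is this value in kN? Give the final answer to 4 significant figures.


T_tu = 48.1960 * 0.3210
T_tu = 15.47 kN


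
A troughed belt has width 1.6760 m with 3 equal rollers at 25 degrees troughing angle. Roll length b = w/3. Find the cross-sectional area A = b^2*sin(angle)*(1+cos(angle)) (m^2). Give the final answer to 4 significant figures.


b = 1.6760/3 = 0.558667 m
A = 0.558667^2 * sin(25 deg) * (1 + cos(25 deg))
A = 0.2514 m^2


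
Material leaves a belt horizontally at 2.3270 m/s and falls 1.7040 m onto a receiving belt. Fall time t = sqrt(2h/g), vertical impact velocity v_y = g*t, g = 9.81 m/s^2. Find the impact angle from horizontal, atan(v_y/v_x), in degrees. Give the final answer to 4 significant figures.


t = sqrt(2*1.7040/9.81) = 0.589407 s
v_y = 9.81 * 0.589407 = 5.78208 m/s
angle = atan(5.78208 / 2.3270) = 68.08 deg


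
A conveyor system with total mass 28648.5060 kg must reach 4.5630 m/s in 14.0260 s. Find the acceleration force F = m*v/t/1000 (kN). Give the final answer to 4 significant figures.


F = 28648.5060 * 4.5630 / 14.0260 / 1000
F = 9.320 kN


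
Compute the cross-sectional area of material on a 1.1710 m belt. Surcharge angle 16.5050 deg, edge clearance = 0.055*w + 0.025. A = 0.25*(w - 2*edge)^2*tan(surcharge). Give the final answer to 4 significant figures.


edge = 0.055*1.1710 + 0.025 = 0.089405 m
ew = 1.1710 - 2*0.089405 = 0.99219 m
A = 0.25 * 0.99219^2 * tan(16.5050 deg)
A = 0.07292 m^2


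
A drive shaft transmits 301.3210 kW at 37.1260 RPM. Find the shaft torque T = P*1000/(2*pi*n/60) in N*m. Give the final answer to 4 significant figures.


omega = 2*pi*37.1260/60 = 3.88783 rad/s
T = 301.3210*1000 / 3.88783
T = 77500 N*m


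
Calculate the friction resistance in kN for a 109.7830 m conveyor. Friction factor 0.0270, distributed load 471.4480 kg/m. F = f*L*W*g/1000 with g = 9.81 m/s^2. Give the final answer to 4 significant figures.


F = 0.0270 * 109.7830 * 471.4480 * 9.81 / 1000
F = 13.71 kN


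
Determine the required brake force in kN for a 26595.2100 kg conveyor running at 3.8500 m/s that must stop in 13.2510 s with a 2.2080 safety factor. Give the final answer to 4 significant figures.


F = 26595.2100 * 3.8500 / 13.2510 * 2.2080 / 1000
F = 17.06 kN
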